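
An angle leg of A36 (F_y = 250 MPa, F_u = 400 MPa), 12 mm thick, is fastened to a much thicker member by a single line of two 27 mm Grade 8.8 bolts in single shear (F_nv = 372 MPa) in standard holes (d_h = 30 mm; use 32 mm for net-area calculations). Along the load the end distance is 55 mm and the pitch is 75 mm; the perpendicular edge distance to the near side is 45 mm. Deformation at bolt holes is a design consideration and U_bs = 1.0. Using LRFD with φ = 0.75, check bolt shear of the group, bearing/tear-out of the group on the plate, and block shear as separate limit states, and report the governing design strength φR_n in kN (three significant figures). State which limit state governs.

280 kN (block shear governs)

Bolt shear: A_b = π·27²/4 = 572.6 mm²; R_n = 372 × 572.6 × 2 × 1 / 1000 = 426 kN → 0.75 × 426 = 319 kN.
Bearing: edge l_c = 40, r_n = 230.4 kN; interior l_c = 45, r_n = 259.2 kN; R_n = 230.4 + 1·259.2 = 489.6 kN → 367 kN.
Block shear: A_gv = 1560, A_nv = 984, A_nt = 348 mm²; R_n = min(0.6F_uA_nv, 0.6F_yA_gv) + U_bs·F_u·A_nt = 373.2 kN → 280 kN.
Block shear governs: 280 kN.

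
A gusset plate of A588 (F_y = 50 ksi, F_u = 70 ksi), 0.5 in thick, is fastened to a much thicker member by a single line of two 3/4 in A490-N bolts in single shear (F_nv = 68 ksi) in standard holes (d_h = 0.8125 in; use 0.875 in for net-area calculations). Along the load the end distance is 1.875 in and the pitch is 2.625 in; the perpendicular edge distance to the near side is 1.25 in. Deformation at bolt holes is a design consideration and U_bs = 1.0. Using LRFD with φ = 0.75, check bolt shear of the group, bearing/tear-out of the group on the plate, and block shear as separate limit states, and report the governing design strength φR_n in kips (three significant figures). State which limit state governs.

Bolt shear: A_b = π·0.75²/4 = 0.4418 in²; R_n = 68 × 0.4418 × 2 × 1 = 60.08 kips → 0.75 × 60.08 = 45.1 kips.
Bearing: edge l_c = 1.469, r_n = 61.69 kips; interior l_c = 1.812, r_n = 63 kips; R_n = 61.69 + 1·63 = 124.7 kips → 93.5 kips.
Block shear: A_gv = 2.25, A_nv = 1.594, A_nt = 0.4062 in²; R_n = min(0.6F_uA_nv, 0.6F_yA_gv) + U_bs·F_u·A_nt = 95.38 kips → 71.5 kips.
Bolt shear governs: 45.1 kips.

45.1 kips (bolt shear governs)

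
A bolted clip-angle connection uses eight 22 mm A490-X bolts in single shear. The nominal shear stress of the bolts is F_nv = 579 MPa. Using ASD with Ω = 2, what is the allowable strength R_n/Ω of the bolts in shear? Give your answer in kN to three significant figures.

880 kN

A_b = π × 22² / 4 = 380.1 mm².
R_n = F_nv · A_b · n · n_s = 579 × 380.1 × 8 × 1 / 1000 = 1761 kN.
Allowable strength R_n/Ω = 1761 / 2 = 880 kN.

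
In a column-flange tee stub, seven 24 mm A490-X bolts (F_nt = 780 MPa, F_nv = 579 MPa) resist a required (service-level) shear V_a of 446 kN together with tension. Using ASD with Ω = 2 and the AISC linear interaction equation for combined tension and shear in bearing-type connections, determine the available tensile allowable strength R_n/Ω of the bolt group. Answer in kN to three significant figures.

A_b = π·24²/4 = 452.4 mm²; f_rv = 446 × 1000 / (7 × 452.4) = 140.8 MPa.
F'_nt = 1.3 F_nt − (Ω F_nt / F_nv) f_rv = 1.3·780 − (2·780/579)·140.8 = 634.5 MPa, capped at F_nt → F'_nt = 634.5 MPa.
R_n = F'_nt · A_b · n = 634.5 × 452.4 × 7 / 1000 = 2009 kN.
Allowable strength R_n/Ω = 2009 / 2 = 1000 kN.

1000 kN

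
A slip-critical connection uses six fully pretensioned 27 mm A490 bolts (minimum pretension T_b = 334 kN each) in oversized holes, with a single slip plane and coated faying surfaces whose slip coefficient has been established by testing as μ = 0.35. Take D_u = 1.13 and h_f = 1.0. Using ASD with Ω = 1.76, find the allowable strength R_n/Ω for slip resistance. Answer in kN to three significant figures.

450 kN

R_n = μ · D_u · h_f · T_b · n_s · n_b = 0.35 × 1.13 × 1.0 × 334 × 1 × 6 = 792.6 kN.
Allowable strength R_n/Ω = 792.6 / 1.76 = 450 kN.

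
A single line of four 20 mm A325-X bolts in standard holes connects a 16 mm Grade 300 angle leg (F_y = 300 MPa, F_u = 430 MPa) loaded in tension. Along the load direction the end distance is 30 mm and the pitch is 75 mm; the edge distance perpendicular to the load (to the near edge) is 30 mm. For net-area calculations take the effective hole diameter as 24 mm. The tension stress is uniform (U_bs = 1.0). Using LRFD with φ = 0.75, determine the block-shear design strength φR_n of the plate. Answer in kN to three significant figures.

Shear plane L_v = 30 + 3·75 = 255 mm; A_gv = 255 × 16 = 4080 mm².
A_nv = (255 − 3.5·24) × 16 = 2736 mm².
A_nt = (30 − 0.5·24) × 16 = 288 mm².
0.6 F_u A_nv = 705.9 kN; 0.6 F_y A_gv = 734.4 kN → shear rupture governs the shear term.
R_n = 705.9 + 1.0 × 430 × 288 / 1000 = 829.7 kN.
Design strength φR_n = 0.75 × 829.7 = 622 kN.

622 kN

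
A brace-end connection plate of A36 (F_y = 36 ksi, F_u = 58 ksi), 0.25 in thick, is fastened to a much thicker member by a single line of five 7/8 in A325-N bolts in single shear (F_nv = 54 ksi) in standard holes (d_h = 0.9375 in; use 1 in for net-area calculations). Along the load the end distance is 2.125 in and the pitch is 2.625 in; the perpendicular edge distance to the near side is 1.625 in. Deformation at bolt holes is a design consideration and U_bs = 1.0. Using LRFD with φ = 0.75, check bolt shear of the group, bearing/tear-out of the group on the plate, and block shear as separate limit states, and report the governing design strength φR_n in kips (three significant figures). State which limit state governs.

Bolt shear: A_b = π·0.875²/4 = 0.6013 in²; R_n = 54 × 0.6013 × 5 × 1 = 162.4 kips → 0.75 × 162.4 = 122 kips.
Bearing: edge l_c = 1.656, r_n = 28.82 kips; interior l_c = 1.688, r_n = 29.36 kips; R_n = 28.82 + 4·29.36 = 146.3 kips → 110 kips.
Block shear: A_gv = 3.156, A_nv = 2.031, A_nt = 0.2812 in²; R_n = min(0.6F_uA_nv, 0.6F_yA_gv) + U_bs·F_u·A_nt = 84.49 kips → 63.4 kips.
Block shear governs: 63.4 kips.

63.4 kips (block shear governs)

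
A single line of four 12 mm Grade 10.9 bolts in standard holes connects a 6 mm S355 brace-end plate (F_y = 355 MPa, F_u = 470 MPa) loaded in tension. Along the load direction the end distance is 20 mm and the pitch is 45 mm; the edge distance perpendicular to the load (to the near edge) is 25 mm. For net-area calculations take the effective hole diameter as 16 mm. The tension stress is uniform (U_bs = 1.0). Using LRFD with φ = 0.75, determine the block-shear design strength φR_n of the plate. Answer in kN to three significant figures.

162 kN

Shear plane L_v = 20 + 3·45 = 155 mm; A_gv = 155 × 6 = 930 mm².
A_nv = (155 − 3.5·16) × 6 = 594 mm².
A_nt = (25 − 0.5·16) × 6 = 102 mm².
0.6 F_u A_nv = 167.5 kN; 0.6 F_y A_gv = 198.1 kN → shear rupture governs the shear term.
R_n = 167.5 + 1.0 × 470 × 102 / 1000 = 215.4 kN.
Design strength φR_n = 0.75 × 215.4 = 162 kN.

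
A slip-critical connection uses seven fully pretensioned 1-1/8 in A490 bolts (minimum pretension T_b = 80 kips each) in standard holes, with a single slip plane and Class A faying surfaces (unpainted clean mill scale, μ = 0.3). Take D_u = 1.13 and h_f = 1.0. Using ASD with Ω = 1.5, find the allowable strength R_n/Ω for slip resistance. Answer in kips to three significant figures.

127 kips

R_n = μ · D_u · h_f · T_b · n_s · n_b = 0.3 × 1.13 × 1.0 × 80 × 1 × 7 = 189.8 kips.
Allowable strength R_n/Ω = 189.8 / 1.5 = 127 kips.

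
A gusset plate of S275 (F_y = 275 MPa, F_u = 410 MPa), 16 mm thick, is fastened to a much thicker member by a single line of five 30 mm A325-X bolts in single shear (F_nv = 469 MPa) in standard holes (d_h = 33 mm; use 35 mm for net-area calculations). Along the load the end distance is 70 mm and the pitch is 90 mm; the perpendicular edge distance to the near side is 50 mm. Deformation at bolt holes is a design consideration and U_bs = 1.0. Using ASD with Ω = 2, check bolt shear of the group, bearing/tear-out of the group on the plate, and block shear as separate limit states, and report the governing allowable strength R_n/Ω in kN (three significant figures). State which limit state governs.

643 kN (block shear governs)

Bolt shear: A_b = π·30²/4 = 706.9 mm²; R_n = 469 × 706.9 × 5 × 1 / 1000 = 1658 kN → 1658 / 2 = 829 kN.
Bearing: edge l_c = 53.5, r_n = 421.2 kN; interior l_c = 57, r_n = 448.7 kN; R_n = 421.2 + 4·448.7 = 2216 kN → 1110 kN.
Block shear: A_gv = 6880, A_nv = 4360, A_nt = 520 mm²; R_n = min(0.6F_uA_nv, 0.6F_yA_gv) + U_bs·F_u·A_nt = 1286 kN → 643 kN.
Block shear governs: 643 kN.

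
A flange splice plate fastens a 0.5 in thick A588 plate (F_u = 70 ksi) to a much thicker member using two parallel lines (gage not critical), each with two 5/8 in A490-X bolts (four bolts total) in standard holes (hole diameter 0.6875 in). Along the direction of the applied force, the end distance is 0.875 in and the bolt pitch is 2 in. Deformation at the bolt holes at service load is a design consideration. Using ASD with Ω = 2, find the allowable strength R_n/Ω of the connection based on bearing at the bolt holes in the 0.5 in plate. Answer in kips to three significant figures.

Per bolt r_n = 1.2 l_c t F_u ≤ 2.4 d t F_u; upper limit = 2.4 × 0.625 × 0.5 × 70 = 52.5 kips.
Edge bolt: l_c = 0.875 − 0.6875/2 = 0.5312 in → 1.2 × 0.5312 × 0.5 × 70 = 22.31 → r_n = 22.31 kips.
Interior bolts: l_c = 2 − 0.6875 = 1.312 in → 1.2 × 1.312 × 0.5 × 70 = 55.12 → r_n = 52.5 kips.
R_n = 2 × 22.31 + 2 × 52.5 = 149.6 kips.
Allowable strength R_n/Ω = 149.6 / 2 = 74.8 kips.

74.8 kips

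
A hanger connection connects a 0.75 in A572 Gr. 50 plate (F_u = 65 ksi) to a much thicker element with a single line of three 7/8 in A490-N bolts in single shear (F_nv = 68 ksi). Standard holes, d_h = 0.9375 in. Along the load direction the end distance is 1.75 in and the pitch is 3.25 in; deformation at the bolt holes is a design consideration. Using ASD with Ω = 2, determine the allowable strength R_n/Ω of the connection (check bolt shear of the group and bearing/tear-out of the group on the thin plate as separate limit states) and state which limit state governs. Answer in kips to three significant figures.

61.3 kips (bolt shear governs)

Bolt shear: A_b = π·0.875²/4 = 0.6013 in²; R_n = 68 × 0.6013 × 3 × 1 = 122.7 kips → 122.7 / 2 = 61.3 kips.
Bearing (1.2 l_c t F_u ≤ 2.4 d t F_u): upper limit = 2.4·0.875·0.75·65 = 102.4 kips.
  Edge l_c = 1.75 − 0.9375/2 = 1.281 → r_n = 74.95 kips; interior l_c = 3.25 − 0.9375 = 2.312 → r_n = 102.4 kips.
  R_n,bearing = 1·74.95 + 2·102.4 = 279.7 kips → 279.7 / 2 = 140 kips.
Bolt shear governs: 61.3 kips.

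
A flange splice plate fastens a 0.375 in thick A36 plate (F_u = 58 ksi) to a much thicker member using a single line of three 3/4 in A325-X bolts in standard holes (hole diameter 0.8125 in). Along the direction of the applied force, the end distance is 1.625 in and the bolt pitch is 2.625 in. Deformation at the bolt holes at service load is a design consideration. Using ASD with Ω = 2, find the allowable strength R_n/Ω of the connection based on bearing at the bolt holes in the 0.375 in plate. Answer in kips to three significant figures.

55.1 kips

Per bolt r_n = 1.2 l_c t F_u ≤ 2.4 d t F_u; upper limit = 2.4 × 0.75 × 0.375 × 58 = 39.15 kips.
Edge bolt: l_c = 1.625 − 0.8125/2 = 1.219 in → 1.2 × 1.219 × 0.375 × 58 = 31.81 → r_n = 31.81 kips.
Interior bolts: l_c = 2.625 − 0.8125 = 1.812 in → 1.2 × 1.812 × 0.375 × 58 = 47.31 → r_n = 39.15 kips.
R_n = 1 × 31.81 + 2 × 39.15 = 110.1 kips.
Allowable strength R_n/Ω = 110.1 / 2 = 55.1 kips.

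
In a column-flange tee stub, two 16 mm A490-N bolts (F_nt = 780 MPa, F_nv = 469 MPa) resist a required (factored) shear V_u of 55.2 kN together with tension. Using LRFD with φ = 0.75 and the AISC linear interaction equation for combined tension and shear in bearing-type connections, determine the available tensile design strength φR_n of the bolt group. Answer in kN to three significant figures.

A_b = π·16²/4 = 201.1 mm²; f_rv = 55.2 × 1000 / (2 × 201.1) = 137.3 MPa.
F'_nt = 1.3 F_nt − (F_nt / φF_nv) f_rv = 1.3·780 − (780/(0.75·469))·137.3 = 709.6 MPa, capped at F_nt → F'_nt = 709.6 MPa.
R_n = F'_nt · A_b · n = 709.6 × 201.1 × 2 / 1000 = 285.3 kN.
Design strength φR_n = 0.75 × 285.3 = 214 kN.

214 kN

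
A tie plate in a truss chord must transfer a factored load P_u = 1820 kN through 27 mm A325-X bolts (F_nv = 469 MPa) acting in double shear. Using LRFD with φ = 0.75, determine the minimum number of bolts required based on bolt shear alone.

A_b = π·27²/4 = 572.6 mm².
Per-bolt design strength φR_n = 0.75 × 469 × 572.6 × 2 / 1000 = 402.8 kN.
n ≥ 1820 / 402.8 = 4.518 → use 5 bolts.

5 bolts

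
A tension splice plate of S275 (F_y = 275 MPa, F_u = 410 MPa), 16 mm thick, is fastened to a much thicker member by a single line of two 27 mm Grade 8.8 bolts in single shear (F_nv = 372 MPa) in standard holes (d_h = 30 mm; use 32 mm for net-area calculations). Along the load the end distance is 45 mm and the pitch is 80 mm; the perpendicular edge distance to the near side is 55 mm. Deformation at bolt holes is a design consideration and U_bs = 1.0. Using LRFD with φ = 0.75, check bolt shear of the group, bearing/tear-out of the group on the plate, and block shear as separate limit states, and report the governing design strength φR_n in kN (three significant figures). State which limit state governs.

319 kN (bolt shear governs)

Bolt shear: A_b = π·27²/4 = 572.6 mm²; R_n = 372 × 572.6 × 2 × 1 / 1000 = 426 kN → 0.75 × 426 = 319 kN.
Bearing: edge l_c = 30, r_n = 236.2 kN; interior l_c = 50, r_n = 393.6 kN; R_n = 236.2 + 1·393.6 = 629.8 kN → 472 kN.
Block shear: A_gv = 2000, A_nv = 1232, A_nt = 624 mm²; R_n = min(0.6F_uA_nv, 0.6F_yA_gv) + U_bs·F_u·A_nt = 558.9 kN → 419 kN.
Bolt shear governs: 319 kN.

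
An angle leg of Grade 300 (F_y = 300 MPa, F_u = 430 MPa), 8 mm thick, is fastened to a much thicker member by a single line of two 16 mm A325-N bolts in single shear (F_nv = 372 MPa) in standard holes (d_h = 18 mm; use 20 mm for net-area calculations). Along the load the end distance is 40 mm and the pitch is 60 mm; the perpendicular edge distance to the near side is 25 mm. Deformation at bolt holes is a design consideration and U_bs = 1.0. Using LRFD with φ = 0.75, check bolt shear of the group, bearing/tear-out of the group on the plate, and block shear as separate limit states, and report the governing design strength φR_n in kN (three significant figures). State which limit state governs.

112 kN (bolt shear governs)

Bolt shear: A_b = π·16²/4 = 201.1 mm²; R_n = 372 × 201.1 × 2 × 1 / 1000 = 149.6 kN → 0.75 × 149.6 = 112 kN.
Bearing: edge l_c = 31, r_n = 128 kN; interior l_c = 42, r_n = 132.1 kN; R_n = 128 + 1·132.1 = 260.1 kN → 195 kN.
Block shear: A_gv = 800, A_nv = 560, A_nt = 120 mm²; R_n = min(0.6F_uA_nv, 0.6F_yA_gv) + U_bs·F_u·A_nt = 195.6 kN → 147 kN.
Bolt shear governs: 112 kN.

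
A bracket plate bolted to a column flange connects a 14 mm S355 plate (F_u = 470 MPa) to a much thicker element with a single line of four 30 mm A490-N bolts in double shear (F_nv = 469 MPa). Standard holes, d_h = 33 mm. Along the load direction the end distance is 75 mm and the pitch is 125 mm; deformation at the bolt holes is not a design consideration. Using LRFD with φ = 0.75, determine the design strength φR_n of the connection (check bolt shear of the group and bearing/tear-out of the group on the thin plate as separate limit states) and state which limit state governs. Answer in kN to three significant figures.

Bolt shear: A_b = π·30²/4 = 706.9 mm²; R_n = 469 × 706.9 × 4 × 2 / 1000 = 2652 kN → 0.75 × 2652 = 1990 kN.
Bearing (1.5 l_c t F_u ≤ 3.0 d t F_u): upper limit = 3.0·30·14·470 / 1000 = 592.2 kN.
  Edge l_c = 75 − 33/2 = 58.5 → r_n = 577.4 kN; interior l_c = 125 − 33 = 92 → r_n = 592.2 kN.
  R_n,bearing = 1·577.4 + 3·592.2 = 2354 kN → 0.75 × 2354 = 1770 kN.
Bearing governs: 1770 kN.

1770 kN (bearing governs)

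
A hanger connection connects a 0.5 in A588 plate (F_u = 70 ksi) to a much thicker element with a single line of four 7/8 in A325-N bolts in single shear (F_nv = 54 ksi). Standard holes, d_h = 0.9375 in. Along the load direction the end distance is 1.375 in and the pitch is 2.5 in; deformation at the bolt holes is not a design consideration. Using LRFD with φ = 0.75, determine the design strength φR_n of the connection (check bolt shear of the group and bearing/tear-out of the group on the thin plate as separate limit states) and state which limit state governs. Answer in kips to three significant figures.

97.4 kips (bolt shear governs)

Bolt shear: A_b = π·0.875²/4 = 0.6013 in²; R_n = 54 × 0.6013 × 4 × 1 = 129.9 kips → 0.75 × 129.9 = 97.4 kips.
Bearing (1.5 l_c t F_u ≤ 3.0 d t F_u): upper limit = 3.0·0.875·0.5·70 = 91.88 kips.
  Edge l_c = 1.375 − 0.9375/2 = 0.9062 → r_n = 47.58 kips; interior l_c = 2.5 − 0.9375 = 1.562 → r_n = 82.03 kips.
  R_n,bearing = 1·47.58 + 3·82.03 = 293.7 kips → 0.75 × 293.7 = 220 kips.
Bolt shear governs: 97.4 kips.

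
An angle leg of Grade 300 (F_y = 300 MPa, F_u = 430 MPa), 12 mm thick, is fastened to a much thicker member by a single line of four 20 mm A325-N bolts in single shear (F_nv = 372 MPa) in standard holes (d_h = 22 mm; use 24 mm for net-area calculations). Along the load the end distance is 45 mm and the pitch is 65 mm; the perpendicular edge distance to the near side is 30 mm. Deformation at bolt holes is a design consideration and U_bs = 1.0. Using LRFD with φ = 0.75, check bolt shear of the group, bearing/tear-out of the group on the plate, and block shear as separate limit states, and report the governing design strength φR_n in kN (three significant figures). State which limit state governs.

351 kN (bolt shear governs)

Bolt shear: A_b = π·20²/4 = 314.2 mm²; R_n = 372 × 314.2 × 4 × 1 / 1000 = 467.5 kN → 0.75 × 467.5 = 351 kN.
Bearing: edge l_c = 34, r_n = 210.5 kN; interior l_c = 43, r_n = 247.7 kN; R_n = 210.5 + 3·247.7 = 953.6 kN → 715 kN.
Block shear: A_gv = 2880, A_nv = 1872, A_nt = 216 mm²; R_n = min(0.6F_uA_nv, 0.6F_yA_gv) + U_bs·F_u·A_nt = 575.9 kN → 432 kN.
Bolt shear governs: 351 kN.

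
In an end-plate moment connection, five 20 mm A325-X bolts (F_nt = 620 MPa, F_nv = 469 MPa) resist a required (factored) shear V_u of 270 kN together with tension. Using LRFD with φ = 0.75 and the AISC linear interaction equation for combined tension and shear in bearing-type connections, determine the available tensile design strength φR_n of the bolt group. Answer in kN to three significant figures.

593 kN

A_b = π·20²/4 = 314.2 mm²; f_rv = 270 × 1000 / (5 × 314.2) = 171.9 MPa.
F'_nt = 1.3 F_nt − (F_nt / φF_nv) f_rv = 1.3·620 − (620/(0.75·469))·171.9 = 503 MPa, capped at F_nt → F'_nt = 503 MPa.
R_n = F'_nt · A_b · n = 503 × 314.2 × 5 / 1000 = 790.2 kN.
Design strength φR_n = 0.75 × 790.2 = 593 kN.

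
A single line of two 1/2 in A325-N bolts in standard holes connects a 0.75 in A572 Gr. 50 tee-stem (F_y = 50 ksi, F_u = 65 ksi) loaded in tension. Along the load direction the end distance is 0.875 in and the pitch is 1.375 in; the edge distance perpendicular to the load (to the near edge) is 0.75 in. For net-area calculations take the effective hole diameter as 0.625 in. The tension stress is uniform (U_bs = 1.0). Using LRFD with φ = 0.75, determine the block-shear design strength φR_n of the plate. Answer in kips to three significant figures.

Shear plane L_v = 0.875 + 1·1.375 = 2.25 in; A_gv = 2.25 × 0.75 = 1.688 in².
A_nv = (2.25 − 1.5·0.625) × 0.75 = 0.9844 in².
A_nt = (0.75 − 0.5·0.625) × 0.75 = 0.3281 in².
0.6 F_u A_nv = 38.39 kips; 0.6 F_y A_gv = 50.62 kips → shear rupture governs the shear term.
R_n = 38.39 + 1.0 × 65 × 0.3281 = 59.72 kips.
Design strength φR_n = 0.75 × 59.72 = 44.8 kips.

44.8 kips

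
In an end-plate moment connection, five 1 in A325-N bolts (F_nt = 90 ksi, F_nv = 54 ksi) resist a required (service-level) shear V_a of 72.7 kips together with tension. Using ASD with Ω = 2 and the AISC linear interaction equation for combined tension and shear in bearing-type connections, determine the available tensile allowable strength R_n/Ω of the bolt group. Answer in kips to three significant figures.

109 kips

A_b = π·1²/4 = 0.7854 in²; f_rv = 72.7 / (5 × 0.7854) = 18.51 ksi.
F'_nt = 1.3 F_nt − (Ω F_nt / F_nv) f_rv = 1.3·90 − (2·90/54)·18.51 = 55.29 ksi, capped at F_nt → F'_nt = 55.29 ksi.
R_n = F'_nt · A_b · n = 55.29 × 0.7854 × 5 = 217.1 kips.
Allowable strength R_n/Ω = 217.1 / 2 = 109 kips.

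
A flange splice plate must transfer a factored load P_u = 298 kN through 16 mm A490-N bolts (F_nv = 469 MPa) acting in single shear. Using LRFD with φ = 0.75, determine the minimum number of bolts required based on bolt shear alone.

5 bolts

A_b = π·16²/4 = 201.1 mm².
Per-bolt design strength φR_n = 0.75 × 469 × 201.1 × 1 / 1000 = 70.72 kN.
n ≥ 298 / 70.72 = 4.214 → use 5 bolts.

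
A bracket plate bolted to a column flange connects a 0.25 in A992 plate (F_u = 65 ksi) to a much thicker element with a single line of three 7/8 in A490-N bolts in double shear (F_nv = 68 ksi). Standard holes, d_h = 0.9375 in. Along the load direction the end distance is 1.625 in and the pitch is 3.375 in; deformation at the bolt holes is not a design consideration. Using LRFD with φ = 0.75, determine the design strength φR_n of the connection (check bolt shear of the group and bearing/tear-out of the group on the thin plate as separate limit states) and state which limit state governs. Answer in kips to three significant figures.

Bolt shear: A_b = π·0.875²/4 = 0.6013 in²; R_n = 68 × 0.6013 × 3 × 2 = 245.3 kips → 0.75 × 245.3 = 184 kips.
Bearing (1.5 l_c t F_u ≤ 3.0 d t F_u): upper limit = 3.0·0.875·0.25·65 = 42.66 kips.
  Edge l_c = 1.625 − 0.9375/2 = 1.156 → r_n = 28.18 kips; interior l_c = 3.375 − 0.9375 = 2.438 → r_n = 42.66 kips.
  R_n,bearing = 1·28.18 + 2·42.66 = 113.5 kips → 0.75 × 113.5 = 85.1 kips.
Bearing governs: 85.1 kips.

85.1 kips (bearing governs)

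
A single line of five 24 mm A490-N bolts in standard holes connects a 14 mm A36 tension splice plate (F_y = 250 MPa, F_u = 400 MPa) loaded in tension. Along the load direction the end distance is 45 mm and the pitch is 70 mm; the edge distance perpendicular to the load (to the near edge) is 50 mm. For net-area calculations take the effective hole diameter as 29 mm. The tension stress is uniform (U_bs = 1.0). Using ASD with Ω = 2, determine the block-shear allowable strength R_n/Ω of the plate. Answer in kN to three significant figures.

426 kN

Shear plane L_v = 45 + 4·70 = 325 mm; A_gv = 325 × 14 = 4550 mm².
A_nv = (325 − 4.5·29) × 14 = 2723 mm².
A_nt = (50 − 0.5·29) × 14 = 497 mm².
0.6 F_u A_nv = 653.5 kN; 0.6 F_y A_gv = 682.5 kN → shear rupture governs the shear term.
R_n = 653.5 + 1.0 × 400 × 497 / 1000 = 852.3 kN.
Allowable strength R_n/Ω = 852.3 / 2 = 426 kN.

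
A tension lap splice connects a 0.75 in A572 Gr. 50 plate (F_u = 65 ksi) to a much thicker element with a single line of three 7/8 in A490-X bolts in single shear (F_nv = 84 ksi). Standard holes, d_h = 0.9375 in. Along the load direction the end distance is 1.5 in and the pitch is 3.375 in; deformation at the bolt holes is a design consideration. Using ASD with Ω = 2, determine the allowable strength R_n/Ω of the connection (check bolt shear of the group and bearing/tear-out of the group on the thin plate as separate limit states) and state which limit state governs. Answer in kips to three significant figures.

75.8 kips (bolt shear governs)

Bolt shear: A_b = π·0.875²/4 = 0.6013 in²; R_n = 84 × 0.6013 × 3 × 1 = 151.5 kips → 151.5 / 2 = 75.8 kips.
Bearing (1.2 l_c t F_u ≤ 2.4 d t F_u): upper limit = 2.4·0.875·0.75·65 = 102.4 kips.
  Edge l_c = 1.5 − 0.9375/2 = 1.031 → r_n = 60.33 kips; interior l_c = 3.375 − 0.9375 = 2.438 → r_n = 102.4 kips.
  R_n,bearing = 1·60.33 + 2·102.4 = 265.1 kips → 265.1 / 2 = 133 kips.
Bolt shear governs: 75.8 kips.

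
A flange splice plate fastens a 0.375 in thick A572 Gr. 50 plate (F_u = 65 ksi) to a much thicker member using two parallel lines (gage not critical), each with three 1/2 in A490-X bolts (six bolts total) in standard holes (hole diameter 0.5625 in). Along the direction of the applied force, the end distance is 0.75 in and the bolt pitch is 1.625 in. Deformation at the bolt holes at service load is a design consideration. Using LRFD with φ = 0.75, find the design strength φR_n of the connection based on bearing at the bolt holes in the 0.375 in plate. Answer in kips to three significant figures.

108 kips

Per bolt r_n = 1.2 l_c t F_u ≤ 2.4 d t F_u; upper limit = 2.4 × 0.5 × 0.375 × 65 = 29.25 kips.
Edge bolt: l_c = 0.75 − 0.5625/2 = 0.4688 in → 1.2 × 0.4688 × 0.375 × 65 = 13.71 → r_n = 13.71 kips.
Interior bolts: l_c = 1.625 − 0.5625 = 1.062 in → 1.2 × 1.062 × 0.375 × 65 = 31.08 → r_n = 29.25 kips.
R_n = 2 × 13.71 + 4 × 29.25 = 144.4 kips.
Design strength φR_n = 0.75 × 144.4 = 108 kips.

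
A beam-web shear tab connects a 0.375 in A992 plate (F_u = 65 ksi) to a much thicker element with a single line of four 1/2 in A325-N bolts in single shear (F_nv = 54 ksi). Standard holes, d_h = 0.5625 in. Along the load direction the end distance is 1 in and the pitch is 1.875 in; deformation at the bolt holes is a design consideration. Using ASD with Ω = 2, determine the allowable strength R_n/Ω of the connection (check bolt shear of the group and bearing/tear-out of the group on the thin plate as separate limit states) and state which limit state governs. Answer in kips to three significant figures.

Bolt shear: A_b = π·0.5²/4 = 0.1963 in²; R_n = 54 × 0.1963 × 4 × 1 = 42.41 kips → 42.41 / 2 = 21.2 kips.
Bearing (1.2 l_c t F_u ≤ 2.4 d t F_u): upper limit = 2.4·0.5·0.375·65 = 29.25 kips.
  Edge l_c = 1 − 0.5625/2 = 0.7188 → r_n = 21.02 kips; interior l_c = 1.875 − 0.5625 = 1.312 → r_n = 29.25 kips.
  R_n,bearing = 1·21.02 + 3·29.25 = 108.8 kips → 108.8 / 2 = 54.4 kips.
Bolt shear governs: 21.2 kips.

21.2 kips (bolt shear governs)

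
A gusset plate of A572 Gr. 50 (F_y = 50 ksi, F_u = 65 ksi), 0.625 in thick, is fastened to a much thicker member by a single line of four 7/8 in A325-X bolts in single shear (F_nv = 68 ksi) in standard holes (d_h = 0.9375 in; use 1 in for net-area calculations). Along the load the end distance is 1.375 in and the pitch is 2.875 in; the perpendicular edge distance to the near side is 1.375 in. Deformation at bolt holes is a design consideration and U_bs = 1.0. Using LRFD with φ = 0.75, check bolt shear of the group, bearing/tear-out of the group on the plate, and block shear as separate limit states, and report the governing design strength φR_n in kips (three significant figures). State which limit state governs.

123 kips (bolt shear governs)

Bolt shear: A_b = π·0.875²/4 = 0.6013 in²; R_n = 68 × 0.6013 × 4 × 1 = 163.6 kips → 0.75 × 163.6 = 123 kips.
Bearing: edge l_c = 0.9062, r_n = 44.18 kips; interior l_c = 1.938, r_n = 85.31 kips; R_n = 44.18 + 3·85.31 = 300.1 kips → 225 kips.
Block shear: A_gv = 6.25, A_nv = 4.062, A_nt = 0.5469 in²; R_n = min(0.6F_uA_nv, 0.6F_yA_gv) + U_bs·F_u·A_nt = 194 kips → 145 kips.
Bolt shear governs: 123 kips.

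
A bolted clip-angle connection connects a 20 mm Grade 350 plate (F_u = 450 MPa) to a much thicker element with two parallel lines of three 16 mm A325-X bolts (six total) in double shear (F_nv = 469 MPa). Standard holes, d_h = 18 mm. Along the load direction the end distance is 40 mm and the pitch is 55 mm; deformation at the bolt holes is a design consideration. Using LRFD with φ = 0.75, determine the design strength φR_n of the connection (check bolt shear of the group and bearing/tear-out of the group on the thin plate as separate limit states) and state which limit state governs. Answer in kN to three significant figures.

Bolt shear: A_b = π·16²/4 = 201.1 mm²; R_n = 469 × 201.1 × 6 × 2 / 1000 = 1132 kN → 0.75 × 1132 = 849 kN.
Bearing (1.2 l_c t F_u ≤ 2.4 d t F_u): upper limit = 2.4·16·20·450 / 1000 = 345.6 kN.
  Edge l_c = 40 − 18/2 = 31 → r_n = 334.8 kN; interior l_c = 55 − 18 = 37 → r_n = 345.6 kN.
  R_n,bearing = 2·334.8 + 4·345.6 = 2052 kN → 0.75 × 2052 = 1540 kN.
Bolt shear governs: 849 kN.

849 kN (bolt shear governs)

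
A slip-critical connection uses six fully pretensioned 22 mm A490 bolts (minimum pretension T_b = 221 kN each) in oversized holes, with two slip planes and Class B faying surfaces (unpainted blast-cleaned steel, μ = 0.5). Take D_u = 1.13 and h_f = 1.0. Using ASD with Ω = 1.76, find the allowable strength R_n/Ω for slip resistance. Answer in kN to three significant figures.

R_n = μ · D_u · h_f · T_b · n_s · n_b = 0.5 × 1.13 × 1.0 × 221 × 2 × 6 = 1498 kN.
Allowable strength R_n/Ω = 1498 / 1.76 = 851 kN.

851 kN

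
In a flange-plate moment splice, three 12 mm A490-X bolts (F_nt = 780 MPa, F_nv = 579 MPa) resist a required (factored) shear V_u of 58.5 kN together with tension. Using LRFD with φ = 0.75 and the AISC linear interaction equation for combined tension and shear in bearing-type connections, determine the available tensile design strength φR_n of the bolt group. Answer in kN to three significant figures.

179 kN

A_b = π·12²/4 = 113.1 mm²; f_rv = 58.5 × 1000 / (3 × 113.1) = 172.4 MPa.
F'_nt = 1.3 F_nt − (F_nt / φF_nv) f_rv = 1.3·780 − (780/(0.75·579))·172.4 = 704.3 MPa, capped at F_nt → F'_nt = 704.3 MPa.
R_n = F'_nt · A_b · n = 704.3 × 113.1 × 3 / 1000 = 239 kN.
Design strength φR_n = 0.75 × 239 = 179 kN.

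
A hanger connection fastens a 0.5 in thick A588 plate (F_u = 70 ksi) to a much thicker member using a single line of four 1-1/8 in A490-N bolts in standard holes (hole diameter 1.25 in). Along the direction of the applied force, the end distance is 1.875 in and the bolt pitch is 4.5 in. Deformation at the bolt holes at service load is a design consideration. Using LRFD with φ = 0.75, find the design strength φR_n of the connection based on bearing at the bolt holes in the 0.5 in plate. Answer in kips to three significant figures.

252 kips

Per bolt r_n = 1.2 l_c t F_u ≤ 2.4 d t F_u; upper limit = 2.4 × 1.125 × 0.5 × 70 = 94.5 kips.
Edge bolt: l_c = 1.875 − 1.25/2 = 1.25 in → 1.2 × 1.25 × 0.5 × 70 = 52.5 → r_n = 52.5 kips.
Interior bolts: l_c = 4.5 − 1.25 = 3.25 in → 1.2 × 3.25 × 0.5 × 70 = 136.5 → r_n = 94.5 kips.
R_n = 1 × 52.5 + 3 × 94.5 = 336 kips.
Design strength φR_n = 0.75 × 336 = 252 kips.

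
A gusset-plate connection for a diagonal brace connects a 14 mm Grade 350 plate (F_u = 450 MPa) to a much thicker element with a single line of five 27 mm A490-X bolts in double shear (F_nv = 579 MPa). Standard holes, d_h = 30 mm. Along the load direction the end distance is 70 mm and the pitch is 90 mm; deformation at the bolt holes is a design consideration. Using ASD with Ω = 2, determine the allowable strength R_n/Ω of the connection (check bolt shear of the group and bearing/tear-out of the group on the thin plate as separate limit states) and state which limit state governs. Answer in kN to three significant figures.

1020 kN (bearing governs)

Bolt shear: A_b = π·27²/4 = 572.6 mm²; R_n = 579 × 572.6 × 5 × 2 / 1000 = 3315 kN → 3315 / 2 = 1660 kN.
Bearing (1.2 l_c t F_u ≤ 2.4 d t F_u): upper limit = 2.4·27·14·450 / 1000 = 408.2 kN.
  Edge l_c = 70 − 30/2 = 55 → r_n = 408.2 kN; interior l_c = 90 − 30 = 60 → r_n = 408.2 kN.
  R_n,bearing = 1·408.2 + 4·408.2 = 2041 kN → 2041 / 2 = 1020 kN.
Bearing governs: 1020 kN.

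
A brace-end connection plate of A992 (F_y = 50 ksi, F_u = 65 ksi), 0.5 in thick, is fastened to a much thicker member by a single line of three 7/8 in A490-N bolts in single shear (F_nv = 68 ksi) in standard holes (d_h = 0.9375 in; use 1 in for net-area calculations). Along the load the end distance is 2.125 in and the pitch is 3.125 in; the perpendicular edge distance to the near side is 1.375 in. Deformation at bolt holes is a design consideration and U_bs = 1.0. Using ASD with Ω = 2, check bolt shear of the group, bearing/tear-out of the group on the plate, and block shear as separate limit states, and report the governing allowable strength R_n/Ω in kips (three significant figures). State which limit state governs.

Bolt shear: A_b = π·0.875²/4 = 0.6013 in²; R_n = 68 × 0.6013 × 3 × 1 = 122.7 kips → 122.7 / 2 = 61.3 kips.
Bearing: edge l_c = 1.656, r_n = 64.59 kips; interior l_c = 2.188, r_n = 68.25 kips; R_n = 64.59 + 2·68.25 = 201.1 kips → 101 kips.
Block shear: A_gv = 4.188, A_nv = 2.938, A_nt = 0.4375 in²; R_n = min(0.6F_uA_nv, 0.6F_yA_gv) + U_bs·F_u·A_nt = 143 kips → 71.5 kips.
Bolt shear governs: 61.3 kips.

61.3 kips (bolt shear governs)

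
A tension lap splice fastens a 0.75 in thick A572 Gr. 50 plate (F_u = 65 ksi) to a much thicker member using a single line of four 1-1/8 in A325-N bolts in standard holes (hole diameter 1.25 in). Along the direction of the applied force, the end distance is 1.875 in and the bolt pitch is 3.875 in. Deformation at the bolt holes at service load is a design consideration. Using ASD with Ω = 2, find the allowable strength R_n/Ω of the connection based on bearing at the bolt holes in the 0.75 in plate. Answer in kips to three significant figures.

234 kips

Per bolt r_n = 1.2 l_c t F_u ≤ 2.4 d t F_u; upper limit = 2.4 × 1.125 × 0.75 × 65 = 131.6 kips.
Edge bolt: l_c = 1.875 − 1.25/2 = 1.25 in → 1.2 × 1.25 × 0.75 × 65 = 73.12 → r_n = 73.12 kips.
Interior bolts: l_c = 3.875 − 1.25 = 2.625 in → 1.2 × 2.625 × 0.75 × 65 = 153.6 → r_n = 131.6 kips.
R_n = 1 × 73.12 + 3 × 131.6 = 468 kips.
Allowable strength R_n/Ω = 468 / 2 = 234 kips.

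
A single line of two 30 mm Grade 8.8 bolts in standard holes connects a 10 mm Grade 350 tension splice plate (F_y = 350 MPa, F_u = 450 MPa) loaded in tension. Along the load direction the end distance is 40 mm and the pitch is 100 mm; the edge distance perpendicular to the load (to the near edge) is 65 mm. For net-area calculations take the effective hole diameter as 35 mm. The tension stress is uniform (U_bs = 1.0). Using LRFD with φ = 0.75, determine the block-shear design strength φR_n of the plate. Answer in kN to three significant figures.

Shear plane L_v = 40 + 1·100 = 140 mm; A_gv = 140 × 10 = 1400 mm².
A_nv = (140 − 1.5·35) × 10 = 875 mm².
A_nt = (65 − 0.5·35) × 10 = 475 mm².
0.6 F_u A_nv = 236.2 kN; 0.6 F_y A_gv = 294 kN → shear rupture governs the shear term.
R_n = 236.2 + 1.0 × 450 × 475 / 1000 = 450 kN.
Design strength φR_n = 0.75 × 450 = 338 kN.

338 kN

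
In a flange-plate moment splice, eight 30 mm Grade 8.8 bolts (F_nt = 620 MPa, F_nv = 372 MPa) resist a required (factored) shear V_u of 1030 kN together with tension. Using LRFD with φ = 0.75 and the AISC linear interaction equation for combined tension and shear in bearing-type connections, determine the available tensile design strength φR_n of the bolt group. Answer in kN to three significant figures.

A_b = π·30²/4 = 706.9 mm²; f_rv = 1030 × 1000 / (8 × 706.9) = 182.1 MPa.
F'_nt = 1.3 F_nt − (F_nt / φF_nv) f_rv = 1.3·620 − (620/(0.75·372))·182.1 = 401.2 MPa, capped at F_nt → F'_nt = 401.2 MPa.
R_n = F'_nt · A_b · n = 401.2 × 706.9 × 8 / 1000 = 2269 kN.
Design strength φR_n = 0.75 × 2269 = 1700 kN.

1700 kN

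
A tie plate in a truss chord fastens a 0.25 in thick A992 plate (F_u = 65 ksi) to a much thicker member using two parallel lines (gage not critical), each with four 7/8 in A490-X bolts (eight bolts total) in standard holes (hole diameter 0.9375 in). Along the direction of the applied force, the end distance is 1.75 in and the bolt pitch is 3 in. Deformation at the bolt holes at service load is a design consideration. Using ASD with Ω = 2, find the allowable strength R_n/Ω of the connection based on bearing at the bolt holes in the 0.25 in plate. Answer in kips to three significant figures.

Per bolt r_n = 1.2 l_c t F_u ≤ 2.4 d t F_u; upper limit = 2.4 × 0.875 × 0.25 × 65 = 34.12 kips.
Edge bolt: l_c = 1.75 − 0.9375/2 = 1.281 in → 1.2 × 1.281 × 0.25 × 65 = 24.98 → r_n = 24.98 kips.
Interior bolts: l_c = 3 − 0.9375 = 2.062 in → 1.2 × 2.062 × 0.25 × 65 = 40.22 → r_n = 34.12 kips.
R_n = 2 × 24.98 + 6 × 34.12 = 254.7 kips.
Allowable strength R_n/Ω = 254.7 / 2 = 127 kips.

127 kips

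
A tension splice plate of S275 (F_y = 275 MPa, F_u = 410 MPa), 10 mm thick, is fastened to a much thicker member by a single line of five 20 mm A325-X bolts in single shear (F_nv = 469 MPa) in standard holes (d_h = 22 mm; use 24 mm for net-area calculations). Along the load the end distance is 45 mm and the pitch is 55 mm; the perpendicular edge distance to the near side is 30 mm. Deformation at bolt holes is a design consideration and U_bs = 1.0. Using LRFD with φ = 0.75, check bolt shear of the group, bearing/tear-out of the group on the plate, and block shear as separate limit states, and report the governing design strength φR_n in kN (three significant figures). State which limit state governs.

345 kN (block shear governs)

Bolt shear: A_b = π·20²/4 = 314.2 mm²; R_n = 469 × 314.2 × 5 × 1 / 1000 = 736.7 kN → 0.75 × 736.7 = 553 kN.
Bearing: edge l_c = 34, r_n = 167.3 kN; interior l_c = 33, r_n = 162.4 kN; R_n = 167.3 + 4·162.4 = 816.7 kN → 613 kN.
Block shear: A_gv = 2650, A_nv = 1570, A_nt = 180 mm²; R_n = min(0.6F_uA_nv, 0.6F_yA_gv) + U_bs·F_u·A_nt = 460 kN → 345 kN.
Block shear governs: 345 kN.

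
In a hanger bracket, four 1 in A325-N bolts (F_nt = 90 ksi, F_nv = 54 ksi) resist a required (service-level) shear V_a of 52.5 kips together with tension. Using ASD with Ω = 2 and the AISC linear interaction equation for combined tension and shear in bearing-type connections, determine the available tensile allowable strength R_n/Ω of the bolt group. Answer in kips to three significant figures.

96.3 kips

A_b = π·1²/4 = 0.7854 in²; f_rv = 52.5 / (4 × 0.7854) = 16.71 ksi.
F'_nt = 1.3 F_nt − (Ω F_nt / F_nv) f_rv = 1.3·90 − (2·90/54)·16.71 = 61.3 ksi, capped at F_nt → F'_nt = 61.3 ksi.
R_n = F'_nt · A_b · n = 61.3 × 0.7854 × 4 = 192.6 kips.
Allowable strength R_n/Ω = 192.6 / 2 = 96.3 kips.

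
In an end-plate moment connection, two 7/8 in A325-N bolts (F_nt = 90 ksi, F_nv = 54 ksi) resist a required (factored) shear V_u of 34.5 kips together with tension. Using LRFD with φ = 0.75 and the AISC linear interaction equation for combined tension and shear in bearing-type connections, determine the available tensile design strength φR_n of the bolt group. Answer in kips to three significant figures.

48 kips

A_b = π·0.875²/4 = 0.6013 in²; f_rv = 34.5 / (2 × 0.6013) = 28.69 ksi.
F'_nt = 1.3 F_nt − (F_nt / φF_nv) f_rv = 1.3·90 − (90/(0.75·54))·28.69 = 53.25 ksi, capped at F_nt → F'_nt = 53.25 ksi.
R_n = F'_nt · A_b · n = 53.25 × 0.6013 × 2 = 64.04 kips.
Design strength φR_n = 0.75 × 64.04 = 48 kips.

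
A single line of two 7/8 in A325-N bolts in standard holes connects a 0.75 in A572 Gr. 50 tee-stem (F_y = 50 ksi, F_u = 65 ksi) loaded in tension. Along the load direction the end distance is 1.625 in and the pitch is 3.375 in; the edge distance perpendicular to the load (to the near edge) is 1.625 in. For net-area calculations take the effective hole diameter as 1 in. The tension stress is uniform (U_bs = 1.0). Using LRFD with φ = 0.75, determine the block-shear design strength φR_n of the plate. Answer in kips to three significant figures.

Shear plane L_v = 1.625 + 1·3.375 = 5 in; A_gv = 5 × 0.75 = 3.75 in².
A_nv = (5 − 1.5·1) × 0.75 = 2.625 in².
A_nt = (1.625 − 0.5·1) × 0.75 = 0.8438 in².
0.6 F_u A_nv = 102.4 kips; 0.6 F_y A_gv = 112.5 kips → shear rupture governs the shear term.
R_n = 102.4 + 1.0 × 65 × 0.8438 = 157.2 kips.
Design strength φR_n = 0.75 × 157.2 = 118 kips.

118 kips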